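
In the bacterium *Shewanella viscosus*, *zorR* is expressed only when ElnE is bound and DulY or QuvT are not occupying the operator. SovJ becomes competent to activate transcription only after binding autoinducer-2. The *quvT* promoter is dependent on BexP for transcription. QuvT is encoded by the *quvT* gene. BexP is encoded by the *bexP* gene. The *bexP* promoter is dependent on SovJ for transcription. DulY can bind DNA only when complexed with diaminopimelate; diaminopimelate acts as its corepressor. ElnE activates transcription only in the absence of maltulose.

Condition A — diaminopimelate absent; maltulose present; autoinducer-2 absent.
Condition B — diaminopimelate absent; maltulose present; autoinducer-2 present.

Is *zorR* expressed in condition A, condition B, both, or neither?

neither

Condition A:
Diaminopimelate is absent, so DulY is inactive.
Maltulose is present, so ElnE is inactive.
Autoinducer-2 is absent, so SovJ is inactive.
Required activator SovJ is absent, so *bexP* is not transcribed.
So BexP is not produced.
Required activator BexP is absent, so *quvT* is not transcribed.
So QuvT is not produced.
Required activator ElnE is absent, so *zorR* is not transcribed.
→ *zorR* is OFF in A.
Condition B:
Diaminopimelate is absent, so DulY is inactive.
Maltulose is present, so ElnE is inactive.
Autoinducer-2 is present, so SovJ is active.
No repressor is bound and SovJ is active, so *bexP* is transcribed.
So BexP is produced and active.
No repressor is bound and BexP is active, so *quvT* is transcribed.
So QuvT is produced and active.
With repressor QuvT bound, *zorR* is not transcribed.
→ *zorR* is OFF in B.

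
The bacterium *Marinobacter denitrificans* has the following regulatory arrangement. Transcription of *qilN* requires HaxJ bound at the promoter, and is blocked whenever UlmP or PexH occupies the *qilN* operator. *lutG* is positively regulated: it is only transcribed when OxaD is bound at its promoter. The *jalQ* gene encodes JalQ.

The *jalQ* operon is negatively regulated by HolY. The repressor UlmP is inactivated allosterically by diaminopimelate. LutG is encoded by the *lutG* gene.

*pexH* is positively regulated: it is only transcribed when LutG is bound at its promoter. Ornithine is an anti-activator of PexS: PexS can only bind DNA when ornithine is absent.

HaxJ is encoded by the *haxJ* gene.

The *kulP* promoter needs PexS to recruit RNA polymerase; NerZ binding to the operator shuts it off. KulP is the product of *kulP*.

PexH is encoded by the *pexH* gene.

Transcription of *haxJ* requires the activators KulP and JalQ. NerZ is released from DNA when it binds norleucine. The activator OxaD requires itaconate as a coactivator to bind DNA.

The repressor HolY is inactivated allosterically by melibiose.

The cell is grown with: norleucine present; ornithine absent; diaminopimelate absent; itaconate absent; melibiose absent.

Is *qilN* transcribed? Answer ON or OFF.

OFF

Diaminopimelate is absent, so UlmP is active.
Ornithine is absent, so PexS is active.
Norleucine is present, so NerZ is inactive.
No repressor is bound and PexS is active, so *kulP* is transcribed.
So KulP is produced and active.
Melibiose is absent, so HolY is active.
With repressor HolY bound, *jalQ* is not transcribed.
So JalQ is not produced.
Required activator JalQ is absent, so *haxJ* is not transcribed.
So HaxJ is not produced.
Itaconate is absent, so OxaD is inactive.
Required activator OxaD is absent, so *lutG* is not transcribed.
So LutG is not produced.
Required activator LutG is absent, so *pexH* is not transcribed.
So PexH is not produced.
With repressor UlmP bound, *qilN* is not transcribed.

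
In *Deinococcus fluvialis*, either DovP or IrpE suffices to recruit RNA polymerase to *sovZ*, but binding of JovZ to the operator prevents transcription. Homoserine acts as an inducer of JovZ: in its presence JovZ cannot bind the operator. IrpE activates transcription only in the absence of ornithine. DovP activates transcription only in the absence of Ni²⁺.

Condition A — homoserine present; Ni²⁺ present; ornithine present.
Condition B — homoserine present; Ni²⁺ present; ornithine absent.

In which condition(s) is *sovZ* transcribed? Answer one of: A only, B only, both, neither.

B only

Condition A:
Homoserine is present, so JovZ is inactive.
Ni²⁺ is present, so DovP is inactive.
Ornithine is present, so IrpE is inactive.
No activator is available at the *sovZ* promoter, so *sovZ* is not transcribed.
→ *sovZ* is OFF in A.
Condition B:
Homoserine is present, so JovZ is inactive.
Ni²⁺ is present, so DovP is inactive.
Ornithine is absent, so IrpE is active.
Activator IrpE is present, so *sovZ* is transcribed.
→ *sovZ* is ON in B.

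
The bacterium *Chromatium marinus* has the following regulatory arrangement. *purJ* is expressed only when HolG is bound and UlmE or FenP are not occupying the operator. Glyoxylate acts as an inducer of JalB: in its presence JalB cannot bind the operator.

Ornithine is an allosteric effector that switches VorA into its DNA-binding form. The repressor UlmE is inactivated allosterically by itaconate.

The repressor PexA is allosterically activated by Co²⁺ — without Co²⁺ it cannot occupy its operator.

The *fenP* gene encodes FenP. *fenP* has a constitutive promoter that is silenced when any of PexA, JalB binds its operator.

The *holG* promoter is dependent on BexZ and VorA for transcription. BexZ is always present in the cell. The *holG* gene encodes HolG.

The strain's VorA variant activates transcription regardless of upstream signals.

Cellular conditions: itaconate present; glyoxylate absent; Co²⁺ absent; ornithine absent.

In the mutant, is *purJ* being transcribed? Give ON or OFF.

Itaconate is present, so UlmE is inactive.
Co²⁺ is absent, so PexA is inactive.
Glyoxylate is absent, so JalB is active.
With repressor JalB bound, *fenP* is not transcribed.
So FenP is not produced.
BexZ is produced constitutively and is active.
VorA is constitutively active in this strain.
No repressor is bound and BexZ and VorA are active, so *holG* is transcribed.
So HolG is produced and active.
No repressor is bound and HolG is active, so *purJ* is transcribed.

ON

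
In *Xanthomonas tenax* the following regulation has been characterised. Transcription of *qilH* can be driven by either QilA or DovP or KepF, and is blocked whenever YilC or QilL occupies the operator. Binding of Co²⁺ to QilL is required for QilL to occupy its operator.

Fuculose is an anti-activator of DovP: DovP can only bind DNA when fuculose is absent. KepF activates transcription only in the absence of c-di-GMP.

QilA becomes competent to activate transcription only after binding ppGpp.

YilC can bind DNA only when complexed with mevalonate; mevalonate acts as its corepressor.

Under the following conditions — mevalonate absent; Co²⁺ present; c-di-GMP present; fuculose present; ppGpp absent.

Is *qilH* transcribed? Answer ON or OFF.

OFF

ppGpp is absent, so QilA is inactive.
Mevalonate is absent, so YilC is inactive.
Co²⁺ is present, so QilL is active.
Fuculose is present, so DovP is inactive.
c-di-GMP is present, so KepF is inactive.
With repressor QilL bound, *qilH* is not transcribed.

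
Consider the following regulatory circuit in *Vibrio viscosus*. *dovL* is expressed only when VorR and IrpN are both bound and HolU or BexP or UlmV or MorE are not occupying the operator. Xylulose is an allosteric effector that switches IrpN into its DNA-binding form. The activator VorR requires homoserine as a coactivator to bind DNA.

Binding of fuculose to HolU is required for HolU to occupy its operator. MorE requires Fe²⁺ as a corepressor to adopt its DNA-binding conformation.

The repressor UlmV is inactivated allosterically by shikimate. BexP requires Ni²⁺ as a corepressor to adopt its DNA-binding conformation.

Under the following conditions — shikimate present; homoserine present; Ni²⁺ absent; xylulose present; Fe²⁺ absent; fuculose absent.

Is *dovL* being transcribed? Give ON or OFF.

Homoserine is present, so VorR is active.
Fuculose is absent, so HolU is inactive.
Ni²⁺ is absent, so BexP is inactive.
Shikimate is present, so UlmV is inactive.
Xylulose is present, so IrpN is active.
Fe²⁺ is absent, so MorE is inactive.
No repressor is bound and VorR and IrpN are active, so *dovL* is transcribed.

ON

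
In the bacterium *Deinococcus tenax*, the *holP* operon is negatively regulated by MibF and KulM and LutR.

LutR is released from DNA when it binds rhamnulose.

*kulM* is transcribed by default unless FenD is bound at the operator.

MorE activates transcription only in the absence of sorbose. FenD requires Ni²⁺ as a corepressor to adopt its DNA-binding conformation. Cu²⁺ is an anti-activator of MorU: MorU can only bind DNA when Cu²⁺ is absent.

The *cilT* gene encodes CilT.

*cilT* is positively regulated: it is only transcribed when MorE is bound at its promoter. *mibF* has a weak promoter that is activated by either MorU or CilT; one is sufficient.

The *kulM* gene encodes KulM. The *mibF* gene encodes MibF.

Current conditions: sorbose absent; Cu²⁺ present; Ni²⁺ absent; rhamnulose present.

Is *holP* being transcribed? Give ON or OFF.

Cu²⁺ is present, so MorU is inactive.
Sorbose is absent, so MorE is active.
No repressor is bound and MorE is active, so *cilT* is transcribed.
So CilT is produced and active.
Activator CilT is present, so *mibF* is transcribed.
So MibF is produced and active.
Ni²⁺ is absent, so FenD is inactive.
With no repressor bound, *kulM* is transcribed.
So KulM is produced and active.
Rhamnulose is present, so LutR is inactive.
With repressor MibF bound, *holP* is not transcribed.

OFF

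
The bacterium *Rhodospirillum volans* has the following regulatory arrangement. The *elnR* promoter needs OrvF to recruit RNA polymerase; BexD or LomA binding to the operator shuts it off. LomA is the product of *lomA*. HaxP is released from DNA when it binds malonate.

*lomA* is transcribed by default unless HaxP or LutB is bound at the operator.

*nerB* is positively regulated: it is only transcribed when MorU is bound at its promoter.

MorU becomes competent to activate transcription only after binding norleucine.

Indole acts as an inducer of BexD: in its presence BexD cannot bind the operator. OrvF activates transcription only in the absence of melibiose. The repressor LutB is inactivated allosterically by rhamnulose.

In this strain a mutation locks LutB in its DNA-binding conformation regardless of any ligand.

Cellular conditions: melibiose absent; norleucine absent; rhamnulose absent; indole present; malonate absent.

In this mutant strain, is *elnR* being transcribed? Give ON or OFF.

ON

Indole is present, so BexD is inactive.
Melibiose is absent, so OrvF is active.
Malonate is absent, so HaxP is active.
LutB is constitutively active in this strain.
With repressor HaxP bound, *lomA* is not transcribed.
So LomA is not produced.
No repressor is bound and OrvF is active, so *elnR* is transcribed.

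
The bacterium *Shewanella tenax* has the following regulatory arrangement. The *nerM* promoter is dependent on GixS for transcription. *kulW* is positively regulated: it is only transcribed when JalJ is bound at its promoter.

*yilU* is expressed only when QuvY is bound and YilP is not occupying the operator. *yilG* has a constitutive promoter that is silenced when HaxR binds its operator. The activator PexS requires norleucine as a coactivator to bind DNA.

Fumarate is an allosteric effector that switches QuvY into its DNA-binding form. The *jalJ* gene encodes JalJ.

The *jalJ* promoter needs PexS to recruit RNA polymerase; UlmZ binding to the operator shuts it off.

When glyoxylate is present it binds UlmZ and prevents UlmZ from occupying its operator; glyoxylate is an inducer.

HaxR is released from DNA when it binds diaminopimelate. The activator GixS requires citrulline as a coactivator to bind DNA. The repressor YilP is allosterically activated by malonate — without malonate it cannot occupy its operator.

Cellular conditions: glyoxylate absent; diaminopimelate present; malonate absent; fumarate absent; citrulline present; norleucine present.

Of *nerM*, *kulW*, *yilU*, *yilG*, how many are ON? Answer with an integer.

2

Citrulline is present, so GixS is active.
No repressor is bound and GixS is active, so *nerM* is transcribed.
→ *nerM* is ON.
Norleucine is present, so PexS is active.
Glyoxylate is absent, so UlmZ is active.
With repressor UlmZ bound, *jalJ* is not transcribed.
So JalJ is not produced.
Required activator JalJ is absent, so *kulW* is not transcribed.
→ *kulW* is OFF.
Fumarate is absent, so QuvY is inactive.
Malonate is absent, so YilP is inactive.
Required activator QuvY is absent, so *yilU* is not transcribed.
→ *yilU* is OFF.
Diaminopimelate is present, so HaxR is inactive.
With no repressor bound, *yilG* is transcribed.
→ *yilG* is ON.
2 of the 4 genes are transcribed.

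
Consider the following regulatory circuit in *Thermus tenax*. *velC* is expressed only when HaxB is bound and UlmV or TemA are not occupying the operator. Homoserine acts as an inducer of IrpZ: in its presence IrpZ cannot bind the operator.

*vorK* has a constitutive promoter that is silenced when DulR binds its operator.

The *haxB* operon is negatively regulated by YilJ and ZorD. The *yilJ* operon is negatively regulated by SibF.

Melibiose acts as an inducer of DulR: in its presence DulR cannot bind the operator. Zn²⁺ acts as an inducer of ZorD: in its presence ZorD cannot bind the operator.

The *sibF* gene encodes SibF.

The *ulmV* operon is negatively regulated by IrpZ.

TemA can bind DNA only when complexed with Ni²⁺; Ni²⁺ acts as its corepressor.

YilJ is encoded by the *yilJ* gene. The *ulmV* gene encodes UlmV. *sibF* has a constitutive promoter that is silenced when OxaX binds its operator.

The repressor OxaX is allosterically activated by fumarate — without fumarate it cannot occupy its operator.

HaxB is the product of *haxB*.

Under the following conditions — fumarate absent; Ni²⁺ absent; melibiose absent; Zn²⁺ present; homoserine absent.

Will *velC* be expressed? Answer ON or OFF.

ON

Fumarate is absent, so OxaX is inactive.
With no repressor bound, *sibF* is transcribed.
So SibF is produced and active.
With repressor SibF bound, *yilJ* is not transcribed.
So YilJ is not produced.
Zn²⁺ is present, so ZorD is inactive.
With no repressor bound, *haxB* is transcribed.
So HaxB is produced and active.
Homoserine is absent, so IrpZ is active.
With repressor IrpZ bound, *ulmV* is not transcribed.
So UlmV is not produced.
Ni²⁺ is absent, so TemA is inactive.
No repressor is bound and HaxB is active, so *velC* is transcribed.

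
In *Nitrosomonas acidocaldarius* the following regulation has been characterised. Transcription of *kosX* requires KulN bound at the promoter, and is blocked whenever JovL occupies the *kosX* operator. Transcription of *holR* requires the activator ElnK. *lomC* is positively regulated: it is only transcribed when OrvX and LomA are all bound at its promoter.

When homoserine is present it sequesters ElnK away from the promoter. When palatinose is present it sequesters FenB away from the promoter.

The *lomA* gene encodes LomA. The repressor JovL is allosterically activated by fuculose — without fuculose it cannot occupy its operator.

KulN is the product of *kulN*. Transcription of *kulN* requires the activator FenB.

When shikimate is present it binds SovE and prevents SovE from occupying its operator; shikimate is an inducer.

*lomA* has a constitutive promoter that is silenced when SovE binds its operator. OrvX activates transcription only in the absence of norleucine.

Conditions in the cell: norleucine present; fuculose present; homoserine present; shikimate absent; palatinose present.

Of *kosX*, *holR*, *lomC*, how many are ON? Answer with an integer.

Fuculose is present, so JovL is active.
Palatinose is present, so FenB is inactive.
Required activator FenB is absent, so *kulN* is not transcribed.
So KulN is not produced.
With repressor JovL bound, *kosX* is not transcribed.
→ *kosX* is OFF.
Homoserine is present, so ElnK is inactive.
Required activator ElnK is absent, so *holR* is not transcribed.
→ *holR* is OFF.
Norleucine is present, so OrvX is inactive.
Shikimate is absent, so SovE is active.
With repressor SovE bound, *lomA* is not transcribed.
So LomA is not produced.
Required activator OrvX is absent, so *lomC* is not transcribed.
→ *lomC* is OFF.
0 of the 3 genes are transcribed.

0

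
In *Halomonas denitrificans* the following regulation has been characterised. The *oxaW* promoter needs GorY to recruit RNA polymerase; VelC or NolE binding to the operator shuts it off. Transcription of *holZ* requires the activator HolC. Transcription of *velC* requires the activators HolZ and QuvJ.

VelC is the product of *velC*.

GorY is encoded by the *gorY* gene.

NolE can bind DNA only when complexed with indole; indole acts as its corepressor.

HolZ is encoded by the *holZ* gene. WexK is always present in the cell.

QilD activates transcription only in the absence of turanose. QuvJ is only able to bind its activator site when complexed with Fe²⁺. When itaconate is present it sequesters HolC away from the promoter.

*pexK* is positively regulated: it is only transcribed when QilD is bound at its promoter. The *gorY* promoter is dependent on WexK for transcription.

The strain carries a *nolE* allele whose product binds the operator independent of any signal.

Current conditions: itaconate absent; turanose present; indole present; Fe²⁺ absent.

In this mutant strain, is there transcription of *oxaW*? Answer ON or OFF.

OFF

Itaconate is absent, so HolC is active.
No repressor is bound and HolC is active, so *holZ* is transcribed.
So HolZ is produced and active.
Fe²⁺ is absent, so QuvJ is inactive.
Required activator QuvJ is absent, so *velC* is not transcribed.
So VelC is not produced.
WexK is produced constitutively and is active.
No repressor is bound and WexK is active, so *gorY* is transcribed.
So GorY is produced and active.
NolE is constitutively active in this strain.
With repressor NolE bound, *oxaW* is not transcribed.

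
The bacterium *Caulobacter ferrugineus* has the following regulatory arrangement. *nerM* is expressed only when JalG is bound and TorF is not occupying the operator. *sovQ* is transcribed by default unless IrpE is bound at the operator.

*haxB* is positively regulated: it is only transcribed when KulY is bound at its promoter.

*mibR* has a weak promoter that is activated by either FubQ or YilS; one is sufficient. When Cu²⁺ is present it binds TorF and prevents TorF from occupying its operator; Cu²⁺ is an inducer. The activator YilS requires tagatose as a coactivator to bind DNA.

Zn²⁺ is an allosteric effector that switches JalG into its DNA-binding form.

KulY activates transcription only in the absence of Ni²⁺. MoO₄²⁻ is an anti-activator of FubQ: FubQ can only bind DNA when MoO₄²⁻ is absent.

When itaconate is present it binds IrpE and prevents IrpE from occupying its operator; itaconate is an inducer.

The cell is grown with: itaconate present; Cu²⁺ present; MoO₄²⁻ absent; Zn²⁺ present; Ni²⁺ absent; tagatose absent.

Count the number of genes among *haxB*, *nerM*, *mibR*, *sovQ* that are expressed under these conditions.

Ni²⁺ is absent, so KulY is active.
No repressor is bound and KulY is active, so *haxB* is transcribed.
→ *haxB* is ON.
Cu²⁺ is present, so TorF is inactive.
Zn²⁺ is present, so JalG is active.
No repressor is bound and JalG is active, so *nerM* is transcribed.
→ *nerM* is ON.
MoO₄²⁻ is absent, so FubQ is active.
Tagatose is absent, so YilS is inactive.
Activator FubQ is present, so *mibR* is transcribed.
→ *mibR* is ON.
Itaconate is present, so IrpE is inactive.
With no repressor bound, *sovQ* is transcribed.
→ *sovQ* is ON.
4 of the 4 genes are transcribed.

4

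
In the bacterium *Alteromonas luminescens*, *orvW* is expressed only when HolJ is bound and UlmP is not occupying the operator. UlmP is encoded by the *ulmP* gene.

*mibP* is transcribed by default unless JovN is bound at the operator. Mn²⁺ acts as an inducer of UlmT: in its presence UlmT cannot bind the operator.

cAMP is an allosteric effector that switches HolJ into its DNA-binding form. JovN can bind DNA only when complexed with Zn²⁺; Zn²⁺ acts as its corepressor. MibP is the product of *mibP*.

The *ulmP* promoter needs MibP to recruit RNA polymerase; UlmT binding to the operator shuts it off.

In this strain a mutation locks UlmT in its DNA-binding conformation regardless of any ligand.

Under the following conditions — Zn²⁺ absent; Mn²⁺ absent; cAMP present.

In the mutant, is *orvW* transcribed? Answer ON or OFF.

ON

cAMP is present, so HolJ is active.
UlmT is constitutively active in this strain.
Zn²⁺ is absent, so JovN is inactive.
With no repressor bound, *mibP* is transcribed.
So MibP is produced and active.
With repressor UlmT bound, *ulmP* is not transcribed.
So UlmP is not produced.
No repressor is bound and HolJ is active, so *orvW* is transcribed.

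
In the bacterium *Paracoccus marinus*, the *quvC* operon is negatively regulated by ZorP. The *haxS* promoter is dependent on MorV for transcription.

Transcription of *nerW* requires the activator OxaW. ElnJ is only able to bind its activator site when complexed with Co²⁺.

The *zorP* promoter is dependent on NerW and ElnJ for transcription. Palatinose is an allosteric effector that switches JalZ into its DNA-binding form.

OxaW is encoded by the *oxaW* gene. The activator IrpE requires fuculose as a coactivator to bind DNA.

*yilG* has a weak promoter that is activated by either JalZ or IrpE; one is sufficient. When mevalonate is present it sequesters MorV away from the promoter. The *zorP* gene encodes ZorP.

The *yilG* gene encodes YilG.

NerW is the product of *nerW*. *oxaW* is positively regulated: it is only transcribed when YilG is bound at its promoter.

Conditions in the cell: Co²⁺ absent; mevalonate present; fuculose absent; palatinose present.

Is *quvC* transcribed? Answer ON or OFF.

ON

Palatinose is present, so JalZ is active.
Fuculose is absent, so IrpE is inactive.
Activator JalZ is present, so *yilG* is transcribed.
So YilG is produced and active.
No repressor is bound and YilG is active, so *oxaW* is transcribed.
So OxaW is produced and active.
No repressor is bound and OxaW is active, so *nerW* is transcribed.
So NerW is produced and active.
Co²⁺ is absent, so ElnJ is inactive.
Required activator ElnJ is absent, so *zorP* is not transcribed.
So ZorP is not produced.
With no repressor bound, *quvC* is transcribed.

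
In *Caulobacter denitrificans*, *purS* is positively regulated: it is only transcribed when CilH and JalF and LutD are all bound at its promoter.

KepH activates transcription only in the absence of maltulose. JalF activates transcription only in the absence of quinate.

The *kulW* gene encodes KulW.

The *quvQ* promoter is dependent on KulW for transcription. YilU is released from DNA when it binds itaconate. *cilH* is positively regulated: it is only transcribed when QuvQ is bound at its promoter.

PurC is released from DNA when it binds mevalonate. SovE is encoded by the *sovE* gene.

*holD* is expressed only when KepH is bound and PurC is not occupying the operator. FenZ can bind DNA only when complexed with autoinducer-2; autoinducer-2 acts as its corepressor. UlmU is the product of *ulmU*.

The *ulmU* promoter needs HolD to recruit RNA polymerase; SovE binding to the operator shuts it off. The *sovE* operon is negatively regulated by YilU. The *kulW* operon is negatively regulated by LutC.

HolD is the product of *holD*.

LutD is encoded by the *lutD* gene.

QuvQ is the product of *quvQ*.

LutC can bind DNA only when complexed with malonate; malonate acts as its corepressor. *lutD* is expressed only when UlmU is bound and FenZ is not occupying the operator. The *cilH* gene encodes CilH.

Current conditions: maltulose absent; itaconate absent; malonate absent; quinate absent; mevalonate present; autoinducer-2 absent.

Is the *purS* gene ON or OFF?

ON

Malonate is absent, so LutC is inactive.
With no repressor bound, *kulW* is transcribed.
So KulW is produced and active.
No repressor is bound and KulW is active, so *quvQ* is transcribed.
So QuvQ is produced and active.
No repressor is bound and QuvQ is active, so *cilH* is transcribed.
So CilH is produced and active.
Quinate is absent, so JalF is active.
Mevalonate is present, so PurC is inactive.
Maltulose is absent, so KepH is active.
No repressor is bound and KepH is active, so *holD* is transcribed.
So HolD is produced and active.
Itaconate is absent, so YilU is active.
With repressor YilU bound, *sovE* is not transcribed.
So SovE is not produced.
No repressor is bound and HolD is active, so *ulmU* is transcribed.
So UlmU is produced and active.
Autoinducer-2 is absent, so FenZ is inactive.
No repressor is bound and UlmU is active, so *lutD* is transcribed.
So LutD is produced and active.
No repressor is bound and CilH and JalF and LutD are active, so *purS* is transcribed.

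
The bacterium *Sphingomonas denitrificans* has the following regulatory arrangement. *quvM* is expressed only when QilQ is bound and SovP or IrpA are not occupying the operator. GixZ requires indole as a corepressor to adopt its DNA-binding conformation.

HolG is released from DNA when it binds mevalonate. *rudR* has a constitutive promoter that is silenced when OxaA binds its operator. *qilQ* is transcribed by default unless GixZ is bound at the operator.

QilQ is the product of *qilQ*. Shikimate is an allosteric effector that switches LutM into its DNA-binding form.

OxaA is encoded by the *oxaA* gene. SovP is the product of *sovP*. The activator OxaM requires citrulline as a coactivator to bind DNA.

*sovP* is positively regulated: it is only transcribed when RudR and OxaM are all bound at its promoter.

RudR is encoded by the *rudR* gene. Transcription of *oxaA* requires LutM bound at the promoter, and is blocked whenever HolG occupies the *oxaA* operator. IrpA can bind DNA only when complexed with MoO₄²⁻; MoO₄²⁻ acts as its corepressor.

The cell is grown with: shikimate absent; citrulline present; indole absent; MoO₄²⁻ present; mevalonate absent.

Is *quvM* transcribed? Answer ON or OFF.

OFF

Indole is absent, so GixZ is inactive.
With no repressor bound, *qilQ* is transcribed.
So QilQ is produced and active.
Shikimate is absent, so LutM is inactive.
Mevalonate is absent, so HolG is active.
With repressor HolG bound, *oxaA* is not transcribed.
So OxaA is not produced.
With no repressor bound, *rudR* is transcribed.
So RudR is produced and active.
Citrulline is present, so OxaM is active.
No repressor is bound and RudR and OxaM are active, so *sovP* is transcribed.
So SovP is produced and active.
MoO₄²⁻ is present, so IrpA is active.
With repressor SovP bound, *quvM* is not transcribed.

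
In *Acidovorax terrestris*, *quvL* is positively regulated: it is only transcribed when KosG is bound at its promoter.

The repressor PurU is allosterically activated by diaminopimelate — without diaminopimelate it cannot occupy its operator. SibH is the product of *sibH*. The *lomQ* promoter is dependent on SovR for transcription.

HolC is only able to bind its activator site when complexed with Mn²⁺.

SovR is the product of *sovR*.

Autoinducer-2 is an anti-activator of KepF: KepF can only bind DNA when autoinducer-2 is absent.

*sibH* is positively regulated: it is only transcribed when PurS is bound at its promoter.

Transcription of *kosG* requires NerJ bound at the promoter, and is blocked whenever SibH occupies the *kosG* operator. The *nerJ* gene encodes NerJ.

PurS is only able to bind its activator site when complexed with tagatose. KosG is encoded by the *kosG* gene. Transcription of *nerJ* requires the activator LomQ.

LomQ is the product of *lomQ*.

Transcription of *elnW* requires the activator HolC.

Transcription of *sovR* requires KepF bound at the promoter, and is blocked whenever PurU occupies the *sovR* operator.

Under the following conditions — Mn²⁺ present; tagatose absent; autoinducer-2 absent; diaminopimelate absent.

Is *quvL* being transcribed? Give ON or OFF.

ON

Diaminopimelate is absent, so PurU is inactive.
Autoinducer-2 is absent, so KepF is active.
No repressor is bound and KepF is active, so *sovR* is transcribed.
So SovR is produced and active.
No repressor is bound and SovR is active, so *lomQ* is transcribed.
So LomQ is produced and active.
No repressor is bound and LomQ is active, so *nerJ* is transcribed.
So NerJ is produced and active.
Tagatose is absent, so PurS is inactive.
Required activator PurS is absent, so *sibH* is not transcribed.
So SibH is not produced.
No repressor is bound and NerJ is active, so *kosG* is transcribed.
So KosG is produced and active.
No repressor is bound and KosG is active, so *quvL* is transcribed.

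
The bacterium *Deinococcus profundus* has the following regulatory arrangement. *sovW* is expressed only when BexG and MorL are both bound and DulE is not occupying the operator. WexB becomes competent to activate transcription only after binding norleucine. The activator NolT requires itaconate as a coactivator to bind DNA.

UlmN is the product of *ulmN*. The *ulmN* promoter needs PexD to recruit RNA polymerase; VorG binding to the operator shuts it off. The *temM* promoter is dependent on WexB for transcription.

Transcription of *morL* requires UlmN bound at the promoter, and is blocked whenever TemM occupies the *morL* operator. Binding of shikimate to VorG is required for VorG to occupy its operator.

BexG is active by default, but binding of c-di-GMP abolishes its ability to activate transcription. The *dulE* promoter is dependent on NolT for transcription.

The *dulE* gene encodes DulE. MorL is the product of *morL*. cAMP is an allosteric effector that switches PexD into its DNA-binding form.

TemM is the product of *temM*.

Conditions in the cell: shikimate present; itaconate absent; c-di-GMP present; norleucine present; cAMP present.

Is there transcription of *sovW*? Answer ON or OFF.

OFF

Itaconate is absent, so NolT is inactive.
Required activator NolT is absent, so *dulE* is not transcribed.
So DulE is not produced.
c-di-GMP is present, so BexG is inactive.
Norleucine is present, so WexB is active.
No repressor is bound and WexB is active, so *temM* is transcribed.
So TemM is produced and active.
Shikimate is present, so VorG is active.
cAMP is present, so PexD is active.
With repressor VorG bound, *ulmN* is not transcribed.
So UlmN is not produced.
With repressor TemM bound, *morL* is not transcribed.
So MorL is not produced.
Required activator BexG is absent, so *sovW* is not transcribed.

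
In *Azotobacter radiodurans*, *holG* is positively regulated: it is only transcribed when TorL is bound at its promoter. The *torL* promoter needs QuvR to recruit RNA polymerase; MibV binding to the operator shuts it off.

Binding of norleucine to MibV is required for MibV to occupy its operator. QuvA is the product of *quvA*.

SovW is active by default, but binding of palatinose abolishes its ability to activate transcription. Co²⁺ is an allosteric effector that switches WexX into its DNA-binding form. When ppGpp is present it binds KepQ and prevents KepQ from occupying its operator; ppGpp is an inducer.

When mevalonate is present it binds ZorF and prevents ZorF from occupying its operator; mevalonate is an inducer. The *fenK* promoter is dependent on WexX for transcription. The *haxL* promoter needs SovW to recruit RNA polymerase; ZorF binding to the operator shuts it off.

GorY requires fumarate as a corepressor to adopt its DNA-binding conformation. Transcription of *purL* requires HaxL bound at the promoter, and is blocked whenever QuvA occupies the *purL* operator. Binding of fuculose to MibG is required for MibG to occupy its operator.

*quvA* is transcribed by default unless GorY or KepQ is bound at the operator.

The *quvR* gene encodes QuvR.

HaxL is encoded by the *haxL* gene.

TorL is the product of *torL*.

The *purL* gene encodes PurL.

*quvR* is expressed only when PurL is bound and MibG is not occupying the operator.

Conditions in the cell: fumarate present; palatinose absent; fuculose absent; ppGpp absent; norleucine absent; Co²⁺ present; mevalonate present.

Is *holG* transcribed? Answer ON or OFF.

ON

Palatinose is absent, so SovW is active.
Mevalonate is present, so ZorF is inactive.
No repressor is bound and SovW is active, so *haxL* is transcribed.
So HaxL is produced and active.
Fumarate is present, so GorY is active.
ppGpp is absent, so KepQ is active.
With repressor GorY bound, *quvA* is not transcribed.
So QuvA is not produced.
No repressor is bound and HaxL is active, so *purL* is transcribed.
So PurL is produced and active.
Fuculose is absent, so MibG is inactive.
No repressor is bound and PurL is active, so *quvR* is transcribed.
So QuvR is produced and active.
Norleucine is absent, so MibV is inactive.
No repressor is bound and QuvR is active, so *torL* is transcribed.
So TorL is produced and active.
No repressor is bound and TorL is active, so *holG* is transcribed.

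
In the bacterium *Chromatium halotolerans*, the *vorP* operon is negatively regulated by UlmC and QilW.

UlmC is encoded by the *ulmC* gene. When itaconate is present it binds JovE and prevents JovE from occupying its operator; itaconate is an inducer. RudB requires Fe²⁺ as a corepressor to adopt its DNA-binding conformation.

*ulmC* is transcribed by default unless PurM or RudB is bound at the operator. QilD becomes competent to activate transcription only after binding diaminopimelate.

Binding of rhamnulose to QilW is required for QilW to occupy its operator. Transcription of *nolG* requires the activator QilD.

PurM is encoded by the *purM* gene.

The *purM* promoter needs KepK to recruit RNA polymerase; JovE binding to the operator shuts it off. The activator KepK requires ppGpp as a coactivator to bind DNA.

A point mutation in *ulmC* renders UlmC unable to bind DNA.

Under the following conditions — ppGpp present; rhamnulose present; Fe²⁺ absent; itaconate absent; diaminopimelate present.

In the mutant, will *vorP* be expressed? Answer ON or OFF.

OFF

UlmC is non-functional in this strain, so it has no effect.
Rhamnulose is present, so QilW is active.
With repressor QilW bound, *vorP* is not transcribed.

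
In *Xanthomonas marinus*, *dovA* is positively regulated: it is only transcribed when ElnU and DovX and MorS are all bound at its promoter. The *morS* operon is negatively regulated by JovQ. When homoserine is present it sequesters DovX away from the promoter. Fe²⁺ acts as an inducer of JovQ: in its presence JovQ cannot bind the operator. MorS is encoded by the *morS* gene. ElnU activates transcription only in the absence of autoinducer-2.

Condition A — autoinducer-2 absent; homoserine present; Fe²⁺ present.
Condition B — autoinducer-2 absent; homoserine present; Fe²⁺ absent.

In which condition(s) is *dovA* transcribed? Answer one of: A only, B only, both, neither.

neither

Condition A:
Autoinducer-2 is absent, so ElnU is active.
Homoserine is present, so DovX is inactive.
Fe²⁺ is present, so JovQ is inactive.
With no repressor bound, *morS* is transcribed.
So MorS is produced and active.
Required activator DovX is absent, so *dovA* is not transcribed.
→ *dovA* is OFF in A.
Condition B:
Autoinducer-2 is absent, so ElnU is active.
Homoserine is present, so DovX is inactive.
Fe²⁺ is absent, so JovQ is active.
With repressor JovQ bound, *morS* is not transcribed.
So MorS is not produced.
Required activator DovX is absent, so *dovA* is not transcribed.
→ *dovA* is OFF in B.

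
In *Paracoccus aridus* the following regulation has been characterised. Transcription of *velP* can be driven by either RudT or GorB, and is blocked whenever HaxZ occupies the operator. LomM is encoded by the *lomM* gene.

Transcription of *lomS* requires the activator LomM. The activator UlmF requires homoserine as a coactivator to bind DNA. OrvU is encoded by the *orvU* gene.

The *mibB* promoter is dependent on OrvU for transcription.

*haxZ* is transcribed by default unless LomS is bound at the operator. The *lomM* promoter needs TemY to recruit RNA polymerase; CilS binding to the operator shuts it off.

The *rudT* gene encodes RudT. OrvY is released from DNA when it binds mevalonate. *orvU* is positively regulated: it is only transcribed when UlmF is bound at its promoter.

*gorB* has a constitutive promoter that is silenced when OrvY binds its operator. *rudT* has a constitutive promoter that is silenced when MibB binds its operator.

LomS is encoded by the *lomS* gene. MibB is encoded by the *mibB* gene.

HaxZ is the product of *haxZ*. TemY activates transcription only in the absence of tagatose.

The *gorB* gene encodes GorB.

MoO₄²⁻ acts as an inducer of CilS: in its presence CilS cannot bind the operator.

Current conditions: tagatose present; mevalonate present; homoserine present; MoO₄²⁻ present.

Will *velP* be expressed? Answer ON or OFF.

OFF

Homoserine is present, so UlmF is active.
No repressor is bound and UlmF is active, so *orvU* is transcribed.
So OrvU is produced and active.
No repressor is bound and OrvU is active, so *mibB* is transcribed.
So MibB is produced and active.
With repressor MibB bound, *rudT* is not transcribed.
So RudT is not produced.
Mevalonate is present, so OrvY is inactive.
With no repressor bound, *gorB* is transcribed.
So GorB is produced and active.
Tagatose is present, so TemY is inactive.
MoO₄²⁻ is present, so CilS is inactive.
Required activator TemY is absent, so *lomM* is not transcribed.
So LomM is not produced.
Required activator LomM is absent, so *lomS* is not transcribed.
So LomS is not produced.
With no repressor bound, *haxZ* is transcribed.
So HaxZ is produced and active.
With repressor HaxZ bound, *velP* is not transcribed.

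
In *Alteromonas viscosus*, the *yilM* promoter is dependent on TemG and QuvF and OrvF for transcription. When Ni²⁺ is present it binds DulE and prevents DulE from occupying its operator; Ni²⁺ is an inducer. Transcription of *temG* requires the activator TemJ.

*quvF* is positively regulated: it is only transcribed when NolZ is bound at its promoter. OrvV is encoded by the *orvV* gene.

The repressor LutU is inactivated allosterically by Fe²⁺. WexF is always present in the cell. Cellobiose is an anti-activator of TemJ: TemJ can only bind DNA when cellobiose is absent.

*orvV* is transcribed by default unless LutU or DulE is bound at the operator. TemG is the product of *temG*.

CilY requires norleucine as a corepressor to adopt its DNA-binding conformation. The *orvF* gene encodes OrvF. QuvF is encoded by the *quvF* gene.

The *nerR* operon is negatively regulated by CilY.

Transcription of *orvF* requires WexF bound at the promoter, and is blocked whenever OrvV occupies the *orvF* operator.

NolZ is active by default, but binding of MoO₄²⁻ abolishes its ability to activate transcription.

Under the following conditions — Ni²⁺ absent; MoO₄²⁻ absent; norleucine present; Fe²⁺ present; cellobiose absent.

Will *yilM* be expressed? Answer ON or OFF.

Cellobiose is absent, so TemJ is active.
No repressor is bound and TemJ is active, so *temG* is transcribed.
So TemG is produced and active.
MoO₄²⁻ is absent, so NolZ is active.
No repressor is bound and NolZ is active, so *quvF* is transcribed.
So QuvF is produced and active.
WexF is produced constitutively and is active.
Fe²⁺ is present, so LutU is inactive.
Ni²⁺ is absent, so DulE is active.
With repressor DulE bound, *orvV* is not transcribed.
So OrvV is not produced.
No repressor is bound and WexF is active, so *orvF* is transcribed.
So OrvF is produced and active.
No repressor is bound and TemG and QuvF and OrvF are active, so *yilM* is transcribed.

ON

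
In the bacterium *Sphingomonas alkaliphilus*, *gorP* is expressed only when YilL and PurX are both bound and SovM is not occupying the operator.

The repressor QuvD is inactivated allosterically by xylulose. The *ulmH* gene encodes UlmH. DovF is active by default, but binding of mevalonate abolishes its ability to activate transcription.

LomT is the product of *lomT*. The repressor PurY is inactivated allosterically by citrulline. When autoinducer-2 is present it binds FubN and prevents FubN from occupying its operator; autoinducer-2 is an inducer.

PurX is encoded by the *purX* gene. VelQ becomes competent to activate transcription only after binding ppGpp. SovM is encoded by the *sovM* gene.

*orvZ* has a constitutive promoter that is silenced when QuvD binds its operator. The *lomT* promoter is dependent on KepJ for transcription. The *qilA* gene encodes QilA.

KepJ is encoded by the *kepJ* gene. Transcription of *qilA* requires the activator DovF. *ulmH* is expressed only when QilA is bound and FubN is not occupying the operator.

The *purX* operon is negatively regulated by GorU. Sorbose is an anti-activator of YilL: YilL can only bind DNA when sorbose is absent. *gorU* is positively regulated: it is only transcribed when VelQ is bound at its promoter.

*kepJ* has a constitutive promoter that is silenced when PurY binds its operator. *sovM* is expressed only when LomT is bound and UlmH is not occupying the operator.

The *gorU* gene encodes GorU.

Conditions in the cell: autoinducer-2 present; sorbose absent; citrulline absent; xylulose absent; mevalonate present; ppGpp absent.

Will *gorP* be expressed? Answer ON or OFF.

ON

Sorbose is absent, so YilL is active.
ppGpp is absent, so VelQ is inactive.
Required activator VelQ is absent, so *gorU* is not transcribed.
So GorU is not produced.
With no repressor bound, *purX* is transcribed.
So PurX is produced and active.
Citrulline is absent, so PurY is active.
With repressor PurY bound, *kepJ* is not transcribed.
So KepJ is not produced.
Required activator KepJ is absent, so *lomT* is not transcribed.
So LomT is not produced.
Autoinducer-2 is present, so FubN is inactive.
Mevalonate is present, so DovF is inactive.
Required activator DovF is absent, so *qilA* is not transcribed.
So QilA is not produced.
Required activator QilA is absent, so *ulmH* is not transcribed.
So UlmH is not produced.
Required activator LomT is absent, so *sovM* is not transcribed.
So SovM is not produced.
No repressor is bound and YilL and PurX are active, so *gorP* is transcribed.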